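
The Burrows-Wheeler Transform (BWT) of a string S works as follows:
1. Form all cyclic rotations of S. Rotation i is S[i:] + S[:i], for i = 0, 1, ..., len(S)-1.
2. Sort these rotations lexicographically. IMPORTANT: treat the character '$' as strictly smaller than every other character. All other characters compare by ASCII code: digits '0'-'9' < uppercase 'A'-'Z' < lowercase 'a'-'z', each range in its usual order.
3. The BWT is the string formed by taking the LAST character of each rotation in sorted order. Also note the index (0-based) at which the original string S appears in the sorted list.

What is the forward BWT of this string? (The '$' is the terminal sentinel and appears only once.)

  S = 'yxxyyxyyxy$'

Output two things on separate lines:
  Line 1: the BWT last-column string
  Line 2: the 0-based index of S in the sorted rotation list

All 11 rotations (rotation i = S[i:]+S[:i]):
  rot[0] = yxxyyxyyxy$
  rot[1] = xxyyxyyxy$y
  rot[2] = xyyxyyxy$yx
  rot[3] = yyxyyxy$yxx
  rot[4] = yxyyxy$yxxy
  rot[5] = xyyxy$yxxyy
  rot[6] = yyxy$yxxyyx
  rot[7] = yxy$yxxyyxy
  rot[8] = xy$yxxyyxyy
  rot[9] = y$yxxyyxyyx
  rot[10] = $yxxyyxyyxy
Sorted (with $ < everything):
  sorted[0] = $yxxyyxyyxy  (last char: 'y')
  sorted[1] = xxyyxyyxy$y  (last char: 'y')
  sorted[2] = xy$yxxyyxyy  (last char: 'y')
  sorted[3] = xyyxy$yxxyy  (last char: 'y')
  sorted[4] = xyyxyyxy$yx  (last char: 'x')
  sorted[5] = y$yxxyyxyyx  (last char: 'x')
  sorted[6] = yxxyyxyyxy$  (last char: '$')
  sorted[7] = yxy$yxxyyxy  (last char: 'y')
  sorted[8] = yxyyxy$yxxy  (last char: 'y')
  sorted[9] = yyxy$yxxyyx  (last char: 'x')
  sorted[10] = yyxyyxy$yxx  (last char: 'x')
Last column: yyyyxx$yyxx
Original string S is at sorted index 6

Answer: yyyyxx$yyxx
6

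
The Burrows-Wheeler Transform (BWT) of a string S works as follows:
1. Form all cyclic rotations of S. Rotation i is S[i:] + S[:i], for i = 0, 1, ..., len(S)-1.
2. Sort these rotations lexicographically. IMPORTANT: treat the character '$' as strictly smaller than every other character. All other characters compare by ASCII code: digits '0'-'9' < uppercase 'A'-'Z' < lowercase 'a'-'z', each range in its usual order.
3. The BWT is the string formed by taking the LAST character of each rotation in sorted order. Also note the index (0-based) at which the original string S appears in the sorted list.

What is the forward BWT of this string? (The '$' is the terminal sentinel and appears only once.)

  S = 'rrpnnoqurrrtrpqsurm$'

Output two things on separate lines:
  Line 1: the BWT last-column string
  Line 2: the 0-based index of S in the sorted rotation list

Answer: mrpnnrrpourt$urrqrsq
12

Derivation:
All 20 rotations (rotation i = S[i:]+S[:i]):
  rot[0] = rrpnnoqurrrtrpqsurm$
  rot[1] = rpnnoqurrrtrpqsurm$r
  rot[2] = pnnoqurrrtrpqsurm$rr
  rot[3] = nnoqurrrtrpqsurm$rrp
  rot[4] = noqurrrtrpqsurm$rrpn
  rot[5] = oqurrrtrpqsurm$rrpnn
  rot[6] = qurrrtrpqsurm$rrpnno
  rot[7] = urrrtrpqsurm$rrpnnoq
  rot[8] = rrrtrpqsurm$rrpnnoqu
  rot[9] = rrtrpqsurm$rrpnnoqur
  rot[10] = rtrpqsurm$rrpnnoqurr
  rot[11] = trpqsurm$rrpnnoqurrr
  rot[12] = rpqsurm$rrpnnoqurrrt
  rot[13] = pqsurm$rrpnnoqurrrtr
  rot[14] = qsurm$rrpnnoqurrrtrp
  rot[15] = surm$rrpnnoqurrrtrpq
  rot[16] = urm$rrpnnoqurrrtrpqs
  rot[17] = rm$rrpnnoqurrrtrpqsu
  rot[18] = m$rrpnnoqurrrtrpqsur
  rot[19] = $rrpnnoqurrrtrpqsurm
Sorted (with $ < everything):
  sorted[0] = $rrpnnoqurrrtrpqsurm  (last char: 'm')
  sorted[1] = m$rrpnnoqurrrtrpqsur  (last char: 'r')
  sorted[2] = nnoqurrrtrpqsurm$rrp  (last char: 'p')
  sorted[3] = noqurrrtrpqsurm$rrpn  (last char: 'n')
  sorted[4] = oqurrrtrpqsurm$rrpnn  (last char: 'n')
  sorted[5] = pnnoqurrrtrpqsurm$rr  (last char: 'r')
  sorted[6] = pqsurm$rrpnnoqurrrtr  (last char: 'r')
  sorted[7] = qsurm$rrpnnoqurrrtrp  (last char: 'p')
  sorted[8] = qurrrtrpqsurm$rrpnno  (last char: 'o')
  sorted[9] = rm$rrpnnoqurrrtrpqsu  (last char: 'u')
  sorted[10] = rpnnoqurrrtrpqsurm$r  (last char: 'r')
  sorted[11] = rpqsurm$rrpnnoqurrrt  (last char: 't')
  sorted[12] = rrpnnoqurrrtrpqsurm$  (last char: '$')
  sorted[13] = rrrtrpqsurm$rrpnnoqu  (last char: 'u')
  sorted[14] = rrtrpqsurm$rrpnnoqur  (last char: 'r')
  sorted[15] = rtrpqsurm$rrpnnoqurr  (last char: 'r')
  sorted[16] = surm$rrpnnoqurrrtrpq  (last char: 'q')
  sorted[17] = trpqsurm$rrpnnoqurrr  (last char: 'r')
  sorted[18] = urm$rrpnnoqurrrtrpqs  (last char: 's')
  sorted[19] = urrrtrpqsurm$rrpnnoq  (last char: 'q')
Last column: mrpnnrrpourt$urrqrsq
Original string S is at sorted index 12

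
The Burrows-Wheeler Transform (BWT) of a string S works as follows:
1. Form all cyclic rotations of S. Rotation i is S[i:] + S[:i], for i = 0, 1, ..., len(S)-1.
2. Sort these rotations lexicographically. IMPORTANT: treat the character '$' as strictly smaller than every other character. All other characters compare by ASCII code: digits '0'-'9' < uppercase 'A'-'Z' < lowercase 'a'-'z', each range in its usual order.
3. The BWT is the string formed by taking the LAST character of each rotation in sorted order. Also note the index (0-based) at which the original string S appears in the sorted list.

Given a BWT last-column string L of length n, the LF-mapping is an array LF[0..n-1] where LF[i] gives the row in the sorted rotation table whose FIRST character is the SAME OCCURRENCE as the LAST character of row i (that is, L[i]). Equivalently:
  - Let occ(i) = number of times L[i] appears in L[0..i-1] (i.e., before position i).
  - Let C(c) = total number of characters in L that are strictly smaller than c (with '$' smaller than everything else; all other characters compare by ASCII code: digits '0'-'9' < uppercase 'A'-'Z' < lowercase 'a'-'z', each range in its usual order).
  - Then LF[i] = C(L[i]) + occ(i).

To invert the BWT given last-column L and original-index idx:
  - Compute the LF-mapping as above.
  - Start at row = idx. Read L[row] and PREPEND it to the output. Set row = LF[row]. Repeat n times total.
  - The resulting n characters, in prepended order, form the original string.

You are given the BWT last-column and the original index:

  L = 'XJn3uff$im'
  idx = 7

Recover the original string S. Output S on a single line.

LF mapping: 3 2 8 1 9 4 5 0 6 7
Walk LF starting at row 7, prepending L[row]:
  step 1: row=7, L[7]='$', prepend. Next row=LF[7]=0
  step 2: row=0, L[0]='X', prepend. Next row=LF[0]=3
  step 3: row=3, L[3]='3', prepend. Next row=LF[3]=1
  step 4: row=1, L[1]='J', prepend. Next row=LF[1]=2
  step 5: row=2, L[2]='n', prepend. Next row=LF[2]=8
  step 6: row=8, L[8]='i', prepend. Next row=LF[8]=6
  step 7: row=6, L[6]='f', prepend. Next row=LF[6]=5
  step 8: row=5, L[5]='f', prepend. Next row=LF[5]=4
  step 9: row=4, L[4]='u', prepend. Next row=LF[4]=9
  step 10: row=9, L[9]='m', prepend. Next row=LF[9]=7
Reversed output: muffinJ3X$

Answer: muffinJ3X$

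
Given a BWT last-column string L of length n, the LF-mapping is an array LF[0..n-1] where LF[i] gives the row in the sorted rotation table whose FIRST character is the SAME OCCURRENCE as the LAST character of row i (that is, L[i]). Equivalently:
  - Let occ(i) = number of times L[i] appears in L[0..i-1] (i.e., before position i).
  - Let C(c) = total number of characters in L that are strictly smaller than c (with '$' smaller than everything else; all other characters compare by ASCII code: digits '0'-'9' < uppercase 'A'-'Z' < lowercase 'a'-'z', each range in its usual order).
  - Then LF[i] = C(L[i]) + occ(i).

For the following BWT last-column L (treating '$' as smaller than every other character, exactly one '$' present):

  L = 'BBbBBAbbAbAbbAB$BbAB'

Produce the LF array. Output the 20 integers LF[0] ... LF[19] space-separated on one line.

Answer: 6 7 13 8 9 1 14 15 2 16 3 17 18 4 10 0 11 19 5 12

Derivation:
Char counts: '$':1, 'A':5, 'B':7, 'b':7
C (first-col start): C('$')=0, C('A')=1, C('B')=6, C('b')=13
L[0]='B': occ=0, LF[0]=C('B')+0=6+0=6
L[1]='B': occ=1, LF[1]=C('B')+1=6+1=7
L[2]='b': occ=0, LF[2]=C('b')+0=13+0=13
L[3]='B': occ=2, LF[3]=C('B')+2=6+2=8
L[4]='B': occ=3, LF[4]=C('B')+3=6+3=9
L[5]='A': occ=0, LF[5]=C('A')+0=1+0=1
L[6]='b': occ=1, LF[6]=C('b')+1=13+1=14
L[7]='b': occ=2, LF[7]=C('b')+2=13+2=15
L[8]='A': occ=1, LF[8]=C('A')+1=1+1=2
L[9]='b': occ=3, LF[9]=C('b')+3=13+3=16
L[10]='A': occ=2, LF[10]=C('A')+2=1+2=3
L[11]='b': occ=4, LF[11]=C('b')+4=13+4=17
L[12]='b': occ=5, LF[12]=C('b')+5=13+5=18
L[13]='A': occ=3, LF[13]=C('A')+3=1+3=4
L[14]='B': occ=4, LF[14]=C('B')+4=6+4=10
L[15]='$': occ=0, LF[15]=C('$')+0=0+0=0
L[16]='B': occ=5, LF[16]=C('B')+5=6+5=11
L[17]='b': occ=6, LF[17]=C('b')+6=13+6=19
L[18]='A': occ=4, LF[18]=C('A')+4=1+4=5
L[19]='B': occ=6, LF[19]=C('B')+6=6+6=12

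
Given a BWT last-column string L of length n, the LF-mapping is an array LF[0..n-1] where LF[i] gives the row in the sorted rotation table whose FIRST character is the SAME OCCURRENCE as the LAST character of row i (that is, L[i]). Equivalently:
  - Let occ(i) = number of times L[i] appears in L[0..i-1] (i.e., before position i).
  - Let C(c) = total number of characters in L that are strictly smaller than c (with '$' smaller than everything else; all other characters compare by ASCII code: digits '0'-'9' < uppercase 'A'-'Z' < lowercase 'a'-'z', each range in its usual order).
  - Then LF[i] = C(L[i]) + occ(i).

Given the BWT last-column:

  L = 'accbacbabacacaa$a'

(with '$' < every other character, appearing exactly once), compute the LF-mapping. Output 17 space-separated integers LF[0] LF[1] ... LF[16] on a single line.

Answer: 1 12 13 9 2 14 10 3 11 4 15 5 16 6 7 0 8

Derivation:
Char counts: '$':1, 'a':8, 'b':3, 'c':5
C (first-col start): C('$')=0, C('a')=1, C('b')=9, C('c')=12
L[0]='a': occ=0, LF[0]=C('a')+0=1+0=1
L[1]='c': occ=0, LF[1]=C('c')+0=12+0=12
L[2]='c': occ=1, LF[2]=C('c')+1=12+1=13
L[3]='b': occ=0, LF[3]=C('b')+0=9+0=9
L[4]='a': occ=1, LF[4]=C('a')+1=1+1=2
L[5]='c': occ=2, LF[5]=C('c')+2=12+2=14
L[6]='b': occ=1, LF[6]=C('b')+1=9+1=10
L[7]='a': occ=2, LF[7]=C('a')+2=1+2=3
L[8]='b': occ=2, LF[8]=C('b')+2=9+2=11
L[9]='a': occ=3, LF[9]=C('a')+3=1+3=4
L[10]='c': occ=3, LF[10]=C('c')+3=12+3=15
L[11]='a': occ=4, LF[11]=C('a')+4=1+4=5
L[12]='c': occ=4, LF[12]=C('c')+4=12+4=16
L[13]='a': occ=5, LF[13]=C('a')+5=1+5=6
L[14]='a': occ=6, LF[14]=C('a')+6=1+6=7
L[15]='$': occ=0, LF[15]=C('$')+0=0+0=0
L[16]='a': occ=7, LF[16]=C('a')+7=1+7=8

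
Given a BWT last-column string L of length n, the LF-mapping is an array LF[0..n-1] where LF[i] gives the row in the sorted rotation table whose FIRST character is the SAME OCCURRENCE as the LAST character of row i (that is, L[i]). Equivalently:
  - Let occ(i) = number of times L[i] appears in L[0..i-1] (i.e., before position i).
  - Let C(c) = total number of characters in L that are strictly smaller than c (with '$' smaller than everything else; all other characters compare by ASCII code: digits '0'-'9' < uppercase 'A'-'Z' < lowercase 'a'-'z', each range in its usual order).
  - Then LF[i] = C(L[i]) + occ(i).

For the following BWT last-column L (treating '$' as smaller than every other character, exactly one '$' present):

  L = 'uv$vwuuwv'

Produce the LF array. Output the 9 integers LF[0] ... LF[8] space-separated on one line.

Char counts: '$':1, 'u':3, 'v':3, 'w':2
C (first-col start): C('$')=0, C('u')=1, C('v')=4, C('w')=7
L[0]='u': occ=0, LF[0]=C('u')+0=1+0=1
L[1]='v': occ=0, LF[1]=C('v')+0=4+0=4
L[2]='$': occ=0, LF[2]=C('$')+0=0+0=0
L[3]='v': occ=1, LF[3]=C('v')+1=4+1=5
L[4]='w': occ=0, LF[4]=C('w')+0=7+0=7
L[5]='u': occ=1, LF[5]=C('u')+1=1+1=2
L[6]='u': occ=2, LF[6]=C('u')+2=1+2=3
L[7]='w': occ=1, LF[7]=C('w')+1=7+1=8
L[8]='v': occ=2, LF[8]=C('v')+2=4+2=6

Answer: 1 4 0 5 7 2 3 8 6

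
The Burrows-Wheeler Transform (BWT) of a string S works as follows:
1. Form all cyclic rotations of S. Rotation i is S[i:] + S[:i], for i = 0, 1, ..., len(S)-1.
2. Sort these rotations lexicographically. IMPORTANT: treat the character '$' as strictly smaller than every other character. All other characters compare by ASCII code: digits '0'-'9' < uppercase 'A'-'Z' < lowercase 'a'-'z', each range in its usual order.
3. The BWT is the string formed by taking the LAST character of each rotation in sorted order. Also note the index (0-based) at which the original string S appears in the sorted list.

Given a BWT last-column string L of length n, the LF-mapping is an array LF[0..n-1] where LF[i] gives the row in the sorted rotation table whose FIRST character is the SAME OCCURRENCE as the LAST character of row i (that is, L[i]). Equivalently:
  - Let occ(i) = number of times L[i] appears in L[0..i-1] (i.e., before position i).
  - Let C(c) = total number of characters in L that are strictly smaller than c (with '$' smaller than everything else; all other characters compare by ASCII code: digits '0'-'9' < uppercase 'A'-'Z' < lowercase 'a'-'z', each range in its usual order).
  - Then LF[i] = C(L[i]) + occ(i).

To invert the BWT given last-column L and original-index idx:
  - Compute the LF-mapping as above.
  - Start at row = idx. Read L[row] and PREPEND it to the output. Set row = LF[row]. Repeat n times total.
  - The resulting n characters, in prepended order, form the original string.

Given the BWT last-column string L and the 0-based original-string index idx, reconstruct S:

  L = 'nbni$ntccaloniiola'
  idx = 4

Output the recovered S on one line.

LF mapping: 11 3 12 6 0 13 17 4 5 1 9 15 14 7 8 16 10 2
Walk LF starting at row 4, prepending L[row]:
  step 1: row=4, L[4]='$', prepend. Next row=LF[4]=0
  step 2: row=0, L[0]='n', prepend. Next row=LF[0]=11
  step 3: row=11, L[11]='o', prepend. Next row=LF[11]=15
  step 4: row=15, L[15]='o', prepend. Next row=LF[15]=16
  step 5: row=16, L[16]='l', prepend. Next row=LF[16]=10
  step 6: row=10, L[10]='l', prepend. Next row=LF[10]=9
  step 7: row=9, L[9]='a', prepend. Next row=LF[9]=1
  step 8: row=1, L[1]='b', prepend. Next row=LF[1]=3
  step 9: row=3, L[3]='i', prepend. Next row=LF[3]=6
  step 10: row=6, L[6]='t', prepend. Next row=LF[6]=17
  step 11: row=17, L[17]='a', prepend. Next row=LF[17]=2
  step 12: row=2, L[2]='n', prepend. Next row=LF[2]=12
  step 13: row=12, L[12]='n', prepend. Next row=LF[12]=14
  step 14: row=14, L[14]='i', prepend. Next row=LF[14]=8
  step 15: row=8, L[8]='c', prepend. Next row=LF[8]=5
  step 16: row=5, L[5]='n', prepend. Next row=LF[5]=13
  step 17: row=13, L[13]='i', prepend. Next row=LF[13]=7
  step 18: row=7, L[7]='c', prepend. Next row=LF[7]=4
Reversed output: cincinnatiballoon$

Answer: cincinnatiballoon$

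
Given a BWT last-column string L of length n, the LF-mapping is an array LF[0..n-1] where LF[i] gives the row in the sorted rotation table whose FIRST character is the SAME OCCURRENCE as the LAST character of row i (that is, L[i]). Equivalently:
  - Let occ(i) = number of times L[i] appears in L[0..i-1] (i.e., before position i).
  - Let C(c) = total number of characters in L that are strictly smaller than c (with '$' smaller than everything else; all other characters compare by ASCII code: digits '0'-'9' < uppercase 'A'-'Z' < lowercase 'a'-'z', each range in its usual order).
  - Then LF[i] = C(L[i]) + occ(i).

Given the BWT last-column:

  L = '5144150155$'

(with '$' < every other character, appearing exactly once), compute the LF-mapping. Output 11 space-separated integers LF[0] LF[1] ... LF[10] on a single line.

Answer: 7 2 5 6 3 8 1 4 9 10 0

Derivation:
Char counts: '$':1, '0':1, '1':3, '4':2, '5':4
C (first-col start): C('$')=0, C('0')=1, C('1')=2, C('4')=5, C('5')=7
L[0]='5': occ=0, LF[0]=C('5')+0=7+0=7
L[1]='1': occ=0, LF[1]=C('1')+0=2+0=2
L[2]='4': occ=0, LF[2]=C('4')+0=5+0=5
L[3]='4': occ=1, LF[3]=C('4')+1=5+1=6
L[4]='1': occ=1, LF[4]=C('1')+1=2+1=3
L[5]='5': occ=1, LF[5]=C('5')+1=7+1=8
L[6]='0': occ=0, LF[6]=C('0')+0=1+0=1
L[7]='1': occ=2, LF[7]=C('1')+2=2+2=4
L[8]='5': occ=2, LF[8]=C('5')+2=7+2=9
L[9]='5': occ=3, LF[9]=C('5')+3=7+3=10
L[10]='$': occ=0, LF[10]=C('$')+0=0+0=0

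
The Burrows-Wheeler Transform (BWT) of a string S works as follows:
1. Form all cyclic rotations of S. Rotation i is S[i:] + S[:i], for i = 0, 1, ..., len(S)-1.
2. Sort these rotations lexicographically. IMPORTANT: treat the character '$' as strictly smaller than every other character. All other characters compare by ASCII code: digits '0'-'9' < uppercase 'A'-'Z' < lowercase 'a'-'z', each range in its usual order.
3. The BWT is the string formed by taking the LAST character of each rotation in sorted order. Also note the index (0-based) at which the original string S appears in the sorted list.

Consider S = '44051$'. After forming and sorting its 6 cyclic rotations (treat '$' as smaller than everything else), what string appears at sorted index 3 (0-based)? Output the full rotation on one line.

All 6 rotations (rotation i = S[i:]+S[:i]):
  rot[0] = 44051$
  rot[1] = 4051$4
  rot[2] = 051$44
  rot[3] = 51$440
  rot[4] = 1$4405
  rot[5] = $44051
Sorted (with $ < everything):
  sorted[0] = $44051
  sorted[1] = 051$44
  sorted[2] = 1$4405
  sorted[3] = 4051$4
  sorted[4] = 44051$
  sorted[5] = 51$440
sorted[3] = 4051$4

Answer: 4051$4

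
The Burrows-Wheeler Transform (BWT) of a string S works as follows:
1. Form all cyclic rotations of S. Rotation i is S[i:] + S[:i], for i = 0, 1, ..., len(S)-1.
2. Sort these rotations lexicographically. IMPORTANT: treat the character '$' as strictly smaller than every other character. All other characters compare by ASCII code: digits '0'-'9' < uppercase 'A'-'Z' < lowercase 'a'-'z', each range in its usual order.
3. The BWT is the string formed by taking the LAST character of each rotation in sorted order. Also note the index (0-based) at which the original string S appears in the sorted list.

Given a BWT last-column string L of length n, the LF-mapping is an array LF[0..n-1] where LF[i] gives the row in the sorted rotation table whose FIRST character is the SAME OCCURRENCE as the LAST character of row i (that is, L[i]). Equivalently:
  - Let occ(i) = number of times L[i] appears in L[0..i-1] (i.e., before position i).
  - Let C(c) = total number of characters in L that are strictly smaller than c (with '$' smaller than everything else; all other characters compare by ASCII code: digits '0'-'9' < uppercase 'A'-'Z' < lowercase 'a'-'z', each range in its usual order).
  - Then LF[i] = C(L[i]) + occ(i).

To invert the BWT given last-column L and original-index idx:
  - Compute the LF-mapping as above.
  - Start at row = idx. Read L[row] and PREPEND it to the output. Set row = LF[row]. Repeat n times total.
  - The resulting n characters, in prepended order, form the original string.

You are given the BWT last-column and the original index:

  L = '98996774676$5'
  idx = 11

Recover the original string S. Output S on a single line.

LF mapping: 10 9 11 12 3 6 7 1 4 8 5 0 2
Walk LF starting at row 11, prepending L[row]:
  step 1: row=11, L[11]='$', prepend. Next row=LF[11]=0
  step 2: row=0, L[0]='9', prepend. Next row=LF[0]=10
  step 3: row=10, L[10]='6', prepend. Next row=LF[10]=5
  step 4: row=5, L[5]='7', prepend. Next row=LF[5]=6
  step 5: row=6, L[6]='7', prepend. Next row=LF[6]=7
  step 6: row=7, L[7]='4', prepend. Next row=LF[7]=1
  step 7: row=1, L[1]='8', prepend. Next row=LF[1]=9
  step 8: row=9, L[9]='7', prepend. Next row=LF[9]=8
  step 9: row=8, L[8]='6', prepend. Next row=LF[8]=4
  step 10: row=4, L[4]='6', prepend. Next row=LF[4]=3
  step 11: row=3, L[3]='9', prepend. Next row=LF[3]=12
  step 12: row=12, L[12]='5', prepend. Next row=LF[12]=2
  step 13: row=2, L[2]='9', prepend. Next row=LF[2]=11
Reversed output: 959667847769$

Answer: 959667847769$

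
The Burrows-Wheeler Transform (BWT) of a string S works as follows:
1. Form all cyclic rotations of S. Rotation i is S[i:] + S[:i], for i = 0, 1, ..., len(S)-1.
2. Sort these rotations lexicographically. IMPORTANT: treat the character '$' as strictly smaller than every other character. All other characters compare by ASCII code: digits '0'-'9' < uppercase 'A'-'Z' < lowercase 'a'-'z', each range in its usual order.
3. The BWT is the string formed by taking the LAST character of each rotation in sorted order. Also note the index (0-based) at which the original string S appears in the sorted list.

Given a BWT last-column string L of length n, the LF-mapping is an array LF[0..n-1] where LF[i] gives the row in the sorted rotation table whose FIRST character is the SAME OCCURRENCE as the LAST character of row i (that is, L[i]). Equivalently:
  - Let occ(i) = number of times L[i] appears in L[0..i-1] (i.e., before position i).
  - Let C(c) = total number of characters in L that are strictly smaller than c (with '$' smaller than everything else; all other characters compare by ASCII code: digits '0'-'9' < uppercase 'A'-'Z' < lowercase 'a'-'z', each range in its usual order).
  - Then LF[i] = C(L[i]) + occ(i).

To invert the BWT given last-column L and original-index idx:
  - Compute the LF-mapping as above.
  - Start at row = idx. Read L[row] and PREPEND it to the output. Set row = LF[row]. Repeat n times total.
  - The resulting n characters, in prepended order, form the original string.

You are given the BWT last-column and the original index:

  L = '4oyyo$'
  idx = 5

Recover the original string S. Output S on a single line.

Answer: yoyo4$

Derivation:
LF mapping: 1 2 4 5 3 0
Walk LF starting at row 5, prepending L[row]:
  step 1: row=5, L[5]='$', prepend. Next row=LF[5]=0
  step 2: row=0, L[0]='4', prepend. Next row=LF[0]=1
  step 3: row=1, L[1]='o', prepend. Next row=LF[1]=2
  step 4: row=2, L[2]='y', prepend. Next row=LF[2]=4
  step 5: row=4, L[4]='o', prepend. Next row=LF[4]=3
  step 6: row=3, L[3]='y', prepend. Next row=LF[3]=5
Reversed output: yoyo4$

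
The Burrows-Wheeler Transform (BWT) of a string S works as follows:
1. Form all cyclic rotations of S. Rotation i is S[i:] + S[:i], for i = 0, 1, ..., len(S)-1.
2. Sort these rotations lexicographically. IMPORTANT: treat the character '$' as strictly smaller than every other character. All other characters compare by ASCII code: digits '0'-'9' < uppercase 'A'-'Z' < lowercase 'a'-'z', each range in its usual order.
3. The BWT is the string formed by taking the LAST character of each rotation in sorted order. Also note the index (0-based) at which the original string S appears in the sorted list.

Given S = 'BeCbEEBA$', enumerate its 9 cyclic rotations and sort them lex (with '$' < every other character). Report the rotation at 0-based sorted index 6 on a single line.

All 9 rotations (rotation i = S[i:]+S[:i]):
  rot[0] = BeCbEEBA$
  rot[1] = eCbEEBA$B
  rot[2] = CbEEBA$Be
  rot[3] = bEEBA$BeC
  rot[4] = EEBA$BeCb
  rot[5] = EBA$BeCbE
  rot[6] = BA$BeCbEE
  rot[7] = A$BeCbEEB
  rot[8] = $BeCbEEBA
Sorted (with $ < everything):
  sorted[0] = $BeCbEEBA
  sorted[1] = A$BeCbEEB
  sorted[2] = BA$BeCbEE
  sorted[3] = BeCbEEBA$
  sorted[4] = CbEEBA$Be
  sorted[5] = EBA$BeCbE
  sorted[6] = EEBA$BeCb
  sorted[7] = bEEBA$BeC
  sorted[8] = eCbEEBA$B
sorted[6] = EEBA$BeCb

Answer: EEBA$BeCb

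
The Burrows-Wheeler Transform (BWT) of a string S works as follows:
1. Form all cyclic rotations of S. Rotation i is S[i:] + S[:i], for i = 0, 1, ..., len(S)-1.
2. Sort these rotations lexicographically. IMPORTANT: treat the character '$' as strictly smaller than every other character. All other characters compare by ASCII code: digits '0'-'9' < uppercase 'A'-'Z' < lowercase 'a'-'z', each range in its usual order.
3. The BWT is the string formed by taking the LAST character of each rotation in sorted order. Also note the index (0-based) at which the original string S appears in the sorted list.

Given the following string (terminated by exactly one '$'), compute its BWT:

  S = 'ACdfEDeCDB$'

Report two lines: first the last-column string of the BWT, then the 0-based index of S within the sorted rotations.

All 11 rotations (rotation i = S[i:]+S[:i]):
  rot[0] = ACdfEDeCDB$
  rot[1] = CdfEDeCDB$A
  rot[2] = dfEDeCDB$AC
  rot[3] = fEDeCDB$ACd
  rot[4] = EDeCDB$ACdf
  rot[5] = DeCDB$ACdfE
  rot[6] = eCDB$ACdfED
  rot[7] = CDB$ACdfEDe
  rot[8] = DB$ACdfEDeC
  rot[9] = B$ACdfEDeCD
  rot[10] = $ACdfEDeCDB
Sorted (with $ < everything):
  sorted[0] = $ACdfEDeCDB  (last char: 'B')
  sorted[1] = ACdfEDeCDB$  (last char: '$')
  sorted[2] = B$ACdfEDeCD  (last char: 'D')
  sorted[3] = CDB$ACdfEDe  (last char: 'e')
  sorted[4] = CdfEDeCDB$A  (last char: 'A')
  sorted[5] = DB$ACdfEDeC  (last char: 'C')
  sorted[6] = DeCDB$ACdfE  (last char: 'E')
  sorted[7] = EDeCDB$ACdf  (last char: 'f')
  sorted[8] = dfEDeCDB$AC  (last char: 'C')
  sorted[9] = eCDB$ACdfED  (last char: 'D')
  sorted[10] = fEDeCDB$ACd  (last char: 'd')
Last column: B$DeACEfCDd
Original string S is at sorted index 1

Answer: B$DeACEfCDd
1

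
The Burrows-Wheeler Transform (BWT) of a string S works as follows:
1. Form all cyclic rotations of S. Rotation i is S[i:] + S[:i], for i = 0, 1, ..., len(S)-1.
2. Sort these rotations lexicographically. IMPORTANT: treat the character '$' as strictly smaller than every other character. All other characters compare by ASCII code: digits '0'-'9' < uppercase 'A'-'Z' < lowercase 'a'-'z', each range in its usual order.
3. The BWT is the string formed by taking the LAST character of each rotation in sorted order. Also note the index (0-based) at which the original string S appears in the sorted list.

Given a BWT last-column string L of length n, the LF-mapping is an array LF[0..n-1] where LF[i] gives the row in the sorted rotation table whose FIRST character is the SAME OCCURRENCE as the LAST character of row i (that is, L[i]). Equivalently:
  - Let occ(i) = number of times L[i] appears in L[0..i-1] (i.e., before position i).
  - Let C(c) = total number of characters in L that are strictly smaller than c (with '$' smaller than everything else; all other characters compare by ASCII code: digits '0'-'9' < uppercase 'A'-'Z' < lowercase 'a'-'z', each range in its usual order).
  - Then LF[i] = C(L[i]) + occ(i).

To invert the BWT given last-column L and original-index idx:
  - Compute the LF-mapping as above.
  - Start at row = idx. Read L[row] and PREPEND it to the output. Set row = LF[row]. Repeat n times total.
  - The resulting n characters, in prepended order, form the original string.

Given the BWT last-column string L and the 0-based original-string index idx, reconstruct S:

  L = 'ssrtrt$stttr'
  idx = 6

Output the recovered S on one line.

Answer: strttttsrrs$

Derivation:
LF mapping: 4 5 1 7 2 8 0 6 9 10 11 3
Walk LF starting at row 6, prepending L[row]:
  step 1: row=6, L[6]='$', prepend. Next row=LF[6]=0
  step 2: row=0, L[0]='s', prepend. Next row=LF[0]=4
  step 3: row=4, L[4]='r', prepend. Next row=LF[4]=2
  step 4: row=2, L[2]='r', prepend. Next row=LF[2]=1
  step 5: row=1, L[1]='s', prepend. Next row=LF[1]=5
  step 6: row=5, L[5]='t', prepend. Next row=LF[5]=8
  step 7: row=8, L[8]='t', prepend. Next row=LF[8]=9
  step 8: row=9, L[9]='t', prepend. Next row=LF[9]=10
  step 9: row=10, L[10]='t', prepend. Next row=LF[10]=11
  step 10: row=11, L[11]='r', prepend. Next row=LF[11]=3
  step 11: row=3, L[3]='t', prepend. Next row=LF[3]=7
  step 12: row=7, L[7]='s', prepend. Next row=LF[7]=6
Reversed output: strttttsrrs$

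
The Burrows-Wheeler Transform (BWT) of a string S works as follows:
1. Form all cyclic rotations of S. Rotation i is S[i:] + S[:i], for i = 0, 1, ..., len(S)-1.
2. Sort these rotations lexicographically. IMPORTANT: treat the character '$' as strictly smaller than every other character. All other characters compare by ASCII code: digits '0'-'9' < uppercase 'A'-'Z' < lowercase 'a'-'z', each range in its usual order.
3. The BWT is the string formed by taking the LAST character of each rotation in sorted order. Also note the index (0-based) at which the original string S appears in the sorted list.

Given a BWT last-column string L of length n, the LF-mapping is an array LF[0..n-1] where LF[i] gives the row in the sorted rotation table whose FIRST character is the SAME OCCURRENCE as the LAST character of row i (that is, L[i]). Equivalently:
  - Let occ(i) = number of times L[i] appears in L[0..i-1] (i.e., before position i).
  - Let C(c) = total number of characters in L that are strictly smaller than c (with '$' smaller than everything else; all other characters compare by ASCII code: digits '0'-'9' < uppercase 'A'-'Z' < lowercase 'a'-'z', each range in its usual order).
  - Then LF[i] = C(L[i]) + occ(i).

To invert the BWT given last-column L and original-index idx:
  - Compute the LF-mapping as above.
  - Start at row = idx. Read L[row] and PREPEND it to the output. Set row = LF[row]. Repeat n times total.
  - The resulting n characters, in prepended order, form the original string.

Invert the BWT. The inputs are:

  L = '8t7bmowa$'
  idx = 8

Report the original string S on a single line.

LF mapping: 2 7 1 4 5 6 8 3 0
Walk LF starting at row 8, prepending L[row]:
  step 1: row=8, L[8]='$', prepend. Next row=LF[8]=0
  step 2: row=0, L[0]='8', prepend. Next row=LF[0]=2
  step 3: row=2, L[2]='7', prepend. Next row=LF[2]=1
  step 4: row=1, L[1]='t', prepend. Next row=LF[1]=7
  step 5: row=7, L[7]='a', prepend. Next row=LF[7]=3
  step 6: row=3, L[3]='b', prepend. Next row=LF[3]=4
  step 7: row=4, L[4]='m', prepend. Next row=LF[4]=5
  step 8: row=5, L[5]='o', prepend. Next row=LF[5]=6
  step 9: row=6, L[6]='w', prepend. Next row=LF[6]=8
Reversed output: wombat78$

Answer: wombat78$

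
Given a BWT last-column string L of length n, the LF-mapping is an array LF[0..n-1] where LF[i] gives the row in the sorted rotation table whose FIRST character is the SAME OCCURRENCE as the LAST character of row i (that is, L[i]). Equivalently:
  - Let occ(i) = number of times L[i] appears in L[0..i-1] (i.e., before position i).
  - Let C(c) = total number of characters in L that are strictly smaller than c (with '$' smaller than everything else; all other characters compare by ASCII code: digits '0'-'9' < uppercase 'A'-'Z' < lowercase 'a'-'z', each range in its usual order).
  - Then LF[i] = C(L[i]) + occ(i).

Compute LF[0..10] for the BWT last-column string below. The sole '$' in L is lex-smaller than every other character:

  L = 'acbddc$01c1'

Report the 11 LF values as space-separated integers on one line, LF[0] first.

Char counts: '$':1, '0':1, '1':2, 'a':1, 'b':1, 'c':3, 'd':2
C (first-col start): C('$')=0, C('0')=1, C('1')=2, C('a')=4, C('b')=5, C('c')=6, C('d')=9
L[0]='a': occ=0, LF[0]=C('a')+0=4+0=4
L[1]='c': occ=0, LF[1]=C('c')+0=6+0=6
L[2]='b': occ=0, LF[2]=C('b')+0=5+0=5
L[3]='d': occ=0, LF[3]=C('d')+0=9+0=9
L[4]='d': occ=1, LF[4]=C('d')+1=9+1=10
L[5]='c': occ=1, LF[5]=C('c')+1=6+1=7
L[6]='$': occ=0, LF[6]=C('$')+0=0+0=0
L[7]='0': occ=0, LF[7]=C('0')+0=1+0=1
L[8]='1': occ=0, LF[8]=C('1')+0=2+0=2
L[9]='c': occ=2, LF[9]=C('c')+2=6+2=8
L[10]='1': occ=1, LF[10]=C('1')+1=2+1=3

Answer: 4 6 5 9 10 7 0 1 2 8 3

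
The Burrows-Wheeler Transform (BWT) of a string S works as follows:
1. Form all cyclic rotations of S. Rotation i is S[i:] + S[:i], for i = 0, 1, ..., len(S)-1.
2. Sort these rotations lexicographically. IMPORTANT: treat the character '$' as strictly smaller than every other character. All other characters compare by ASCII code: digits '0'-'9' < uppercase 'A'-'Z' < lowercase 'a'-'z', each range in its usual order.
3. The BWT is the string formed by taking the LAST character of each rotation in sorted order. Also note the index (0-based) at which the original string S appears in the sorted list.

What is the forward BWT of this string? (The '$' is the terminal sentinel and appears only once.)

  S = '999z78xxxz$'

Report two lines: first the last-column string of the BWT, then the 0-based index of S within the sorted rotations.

Answer: zz7$998xxx9
3

Derivation:
All 11 rotations (rotation i = S[i:]+S[:i]):
  rot[0] = 999z78xxxz$
  rot[1] = 99z78xxxz$9
  rot[2] = 9z78xxxz$99
  rot[3] = z78xxxz$999
  rot[4] = 78xxxz$999z
  rot[5] = 8xxxz$999z7
  rot[6] = xxxz$999z78
  rot[7] = xxz$999z78x
  rot[8] = xz$999z78xx
  rot[9] = z$999z78xxx
  rot[10] = $999z78xxxz
Sorted (with $ < everything):
  sorted[0] = $999z78xxxz  (last char: 'z')
  sorted[1] = 78xxxz$999z  (last char: 'z')
  sorted[2] = 8xxxz$999z7  (last char: '7')
  sorted[3] = 999z78xxxz$  (last char: '$')
  sorted[4] = 99z78xxxz$9  (last char: '9')
  sorted[5] = 9z78xxxz$99  (last char: '9')
  sorted[6] = xxxz$999z78  (last char: '8')
  sorted[7] = xxz$999z78x  (last char: 'x')
  sorted[8] = xz$999z78xx  (last char: 'x')
  sorted[9] = z$999z78xxx  (last char: 'x')
  sorted[10] = z78xxxz$999  (last char: '9')
Last column: zz7$998xxx9
Original string S is at sorted index 3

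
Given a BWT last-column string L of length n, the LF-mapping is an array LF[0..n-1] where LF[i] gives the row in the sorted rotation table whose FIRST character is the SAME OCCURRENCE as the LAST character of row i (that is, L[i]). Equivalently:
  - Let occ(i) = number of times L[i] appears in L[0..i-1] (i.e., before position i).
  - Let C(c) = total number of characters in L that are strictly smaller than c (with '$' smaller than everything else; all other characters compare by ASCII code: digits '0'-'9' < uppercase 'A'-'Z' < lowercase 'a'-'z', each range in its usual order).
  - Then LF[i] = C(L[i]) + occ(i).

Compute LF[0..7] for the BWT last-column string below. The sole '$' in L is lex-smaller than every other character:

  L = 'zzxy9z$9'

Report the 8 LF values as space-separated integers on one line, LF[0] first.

Char counts: '$':1, '9':2, 'x':1, 'y':1, 'z':3
C (first-col start): C('$')=0, C('9')=1, C('x')=3, C('y')=4, C('z')=5
L[0]='z': occ=0, LF[0]=C('z')+0=5+0=5
L[1]='z': occ=1, LF[1]=C('z')+1=5+1=6
L[2]='x': occ=0, LF[2]=C('x')+0=3+0=3
L[3]='y': occ=0, LF[3]=C('y')+0=4+0=4
L[4]='9': occ=0, LF[4]=C('9')+0=1+0=1
L[5]='z': occ=2, LF[5]=C('z')+2=5+2=7
L[6]='$': occ=0, LF[6]=C('$')+0=0+0=0
L[7]='9': occ=1, LF[7]=C('9')+1=1+1=2

Answer: 5 6 3 4 1 7 0 2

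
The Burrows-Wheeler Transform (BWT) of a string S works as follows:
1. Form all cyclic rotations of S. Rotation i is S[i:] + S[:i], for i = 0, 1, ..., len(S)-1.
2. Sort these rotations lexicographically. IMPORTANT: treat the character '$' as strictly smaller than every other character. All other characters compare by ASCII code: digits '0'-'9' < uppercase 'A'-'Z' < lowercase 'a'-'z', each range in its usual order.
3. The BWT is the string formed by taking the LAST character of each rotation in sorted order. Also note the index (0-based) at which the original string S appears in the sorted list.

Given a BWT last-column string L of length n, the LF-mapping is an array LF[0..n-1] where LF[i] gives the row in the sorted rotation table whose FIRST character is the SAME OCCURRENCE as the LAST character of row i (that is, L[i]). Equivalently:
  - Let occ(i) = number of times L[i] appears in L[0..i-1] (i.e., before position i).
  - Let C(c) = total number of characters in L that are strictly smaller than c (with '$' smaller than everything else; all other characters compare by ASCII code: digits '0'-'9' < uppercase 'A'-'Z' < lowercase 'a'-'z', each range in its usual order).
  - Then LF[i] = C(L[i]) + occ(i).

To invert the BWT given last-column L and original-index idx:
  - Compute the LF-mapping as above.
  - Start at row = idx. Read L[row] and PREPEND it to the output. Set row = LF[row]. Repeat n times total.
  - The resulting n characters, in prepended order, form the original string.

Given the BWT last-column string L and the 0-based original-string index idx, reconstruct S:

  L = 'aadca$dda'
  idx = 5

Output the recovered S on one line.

LF mapping: 1 2 6 5 3 0 7 8 4
Walk LF starting at row 5, prepending L[row]:
  step 1: row=5, L[5]='$', prepend. Next row=LF[5]=0
  step 2: row=0, L[0]='a', prepend. Next row=LF[0]=1
  step 3: row=1, L[1]='a', prepend. Next row=LF[1]=2
  step 4: row=2, L[2]='d', prepend. Next row=LF[2]=6
  step 5: row=6, L[6]='d', prepend. Next row=LF[6]=7
  step 6: row=7, L[7]='d', prepend. Next row=LF[7]=8
  step 7: row=8, L[8]='a', prepend. Next row=LF[8]=4
  step 8: row=4, L[4]='a', prepend. Next row=LF[4]=3
  step 9: row=3, L[3]='c', prepend. Next row=LF[3]=5
Reversed output: caadddaa$

Answer: caadddaa$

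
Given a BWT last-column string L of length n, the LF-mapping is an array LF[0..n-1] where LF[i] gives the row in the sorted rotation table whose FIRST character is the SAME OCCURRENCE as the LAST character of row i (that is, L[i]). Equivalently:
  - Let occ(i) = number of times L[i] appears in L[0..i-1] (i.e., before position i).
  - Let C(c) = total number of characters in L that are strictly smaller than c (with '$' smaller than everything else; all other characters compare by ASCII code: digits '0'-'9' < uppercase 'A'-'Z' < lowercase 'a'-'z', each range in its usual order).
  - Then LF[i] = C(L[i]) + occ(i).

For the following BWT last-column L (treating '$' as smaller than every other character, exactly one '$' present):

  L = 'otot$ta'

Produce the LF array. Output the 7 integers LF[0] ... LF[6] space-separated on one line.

Answer: 2 4 3 5 0 6 1

Derivation:
Char counts: '$':1, 'a':1, 'o':2, 't':3
C (first-col start): C('$')=0, C('a')=1, C('o')=2, C('t')=4
L[0]='o': occ=0, LF[0]=C('o')+0=2+0=2
L[1]='t': occ=0, LF[1]=C('t')+0=4+0=4
L[2]='o': occ=1, LF[2]=C('o')+1=2+1=3
L[3]='t': occ=1, LF[3]=C('t')+1=4+1=5
L[4]='$': occ=0, LF[4]=C('$')+0=0+0=0
L[5]='t': occ=2, LF[5]=C('t')+2=4+2=6
L[6]='a': occ=0, LF[6]=C('a')+0=1+0=1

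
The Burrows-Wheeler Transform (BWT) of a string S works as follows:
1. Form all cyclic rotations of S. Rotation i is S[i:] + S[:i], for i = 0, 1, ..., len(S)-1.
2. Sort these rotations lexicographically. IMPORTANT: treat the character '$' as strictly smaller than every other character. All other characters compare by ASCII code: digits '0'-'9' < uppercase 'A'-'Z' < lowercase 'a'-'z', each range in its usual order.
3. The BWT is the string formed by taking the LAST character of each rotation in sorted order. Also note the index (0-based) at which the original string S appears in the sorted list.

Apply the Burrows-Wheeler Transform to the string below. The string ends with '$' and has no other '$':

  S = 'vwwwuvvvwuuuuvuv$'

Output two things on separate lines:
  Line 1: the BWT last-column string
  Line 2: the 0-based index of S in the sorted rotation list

All 17 rotations (rotation i = S[i:]+S[:i]):
  rot[0] = vwwwuvvvwuuuuvuv$
  rot[1] = wwwuvvvwuuuuvuv$v
  rot[2] = wwuvvvwuuuuvuv$vw
  rot[3] = wuvvvwuuuuvuv$vww
  rot[4] = uvvvwuuuuvuv$vwww
  rot[5] = vvvwuuuuvuv$vwwwu
  rot[6] = vvwuuuuvuv$vwwwuv
  rot[7] = vwuuuuvuv$vwwwuvv
  rot[8] = wuuuuvuv$vwwwuvvv
  rot[9] = uuuuvuv$vwwwuvvvw
  rot[10] = uuuvuv$vwwwuvvvwu
  rot[11] = uuvuv$vwwwuvvvwuu
  rot[12] = uvuv$vwwwuvvvwuuu
  rot[13] = vuv$vwwwuvvvwuuuu
  rot[14] = uv$vwwwuvvvwuuuuv
  rot[15] = v$vwwwuvvvwuuuuvu
  rot[16] = $vwwwuvvvwuuuuvuv
Sorted (with $ < everything):
  sorted[0] = $vwwwuvvvwuuuuvuv  (last char: 'v')
  sorted[1] = uuuuvuv$vwwwuvvvw  (last char: 'w')
  sorted[2] = uuuvuv$vwwwuvvvwu  (last char: 'u')
  sorted[3] = uuvuv$vwwwuvvvwuu  (last char: 'u')
  sorted[4] = uv$vwwwuvvvwuuuuv  (last char: 'v')
  sorted[5] = uvuv$vwwwuvvvwuuu  (last char: 'u')
  sorted[6] = uvvvwuuuuvuv$vwww  (last char: 'w')
  sorted[7] = v$vwwwuvvvwuuuuvu  (last char: 'u')
  sorted[8] = vuv$vwwwuvvvwuuuu  (last char: 'u')
  sorted[9] = vvvwuuuuvuv$vwwwu  (last char: 'u')
  sorted[10] = vvwuuuuvuv$vwwwuv  (last char: 'v')
  sorted[11] = vwuuuuvuv$vwwwuvv  (last char: 'v')
  sorted[12] = vwwwuvvvwuuuuvuv$  (last char: '$')
  sorted[13] = wuuuuvuv$vwwwuvvv  (last char: 'v')
  sorted[14] = wuvvvwuuuuvuv$vww  (last char: 'w')
  sorted[15] = wwuvvvwuuuuvuv$vw  (last char: 'w')
  sorted[16] = wwwuvvvwuuuuvuv$v  (last char: 'v')
Last column: vwuuvuwuuuvv$vwwv
Original string S is at sorted index 12

Answer: vwuuvuwuuuvv$vwwv
12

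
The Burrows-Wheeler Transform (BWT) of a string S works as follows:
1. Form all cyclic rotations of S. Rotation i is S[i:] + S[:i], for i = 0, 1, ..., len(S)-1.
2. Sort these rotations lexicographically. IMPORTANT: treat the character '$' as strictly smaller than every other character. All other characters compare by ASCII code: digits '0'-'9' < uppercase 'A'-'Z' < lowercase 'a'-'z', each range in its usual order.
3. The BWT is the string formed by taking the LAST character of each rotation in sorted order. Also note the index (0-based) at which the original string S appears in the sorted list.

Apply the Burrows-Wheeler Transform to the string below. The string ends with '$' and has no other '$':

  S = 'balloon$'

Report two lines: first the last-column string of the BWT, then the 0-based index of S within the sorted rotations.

All 8 rotations (rotation i = S[i:]+S[:i]):
  rot[0] = balloon$
  rot[1] = alloon$b
  rot[2] = lloon$ba
  rot[3] = loon$bal
  rot[4] = oon$ball
  rot[5] = on$ballo
  rot[6] = n$balloo
  rot[7] = $balloon
Sorted (with $ < everything):
  sorted[0] = $balloon  (last char: 'n')
  sorted[1] = alloon$b  (last char: 'b')
  sorted[2] = balloon$  (last char: '$')
  sorted[3] = lloon$ba  (last char: 'a')
  sorted[4] = loon$bal  (last char: 'l')
  sorted[5] = n$balloo  (last char: 'o')
  sorted[6] = on$ballo  (last char: 'o')
  sorted[7] = oon$ball  (last char: 'l')
Last column: nb$alool
Original string S is at sorted index 2

Answer: nb$alool
2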